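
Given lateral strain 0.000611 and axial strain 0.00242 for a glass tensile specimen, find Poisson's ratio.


Poisson's ratio: nu = lateral strain / axial strain
  nu = 0.000611 / 0.00242 = 0.2525

0.2525


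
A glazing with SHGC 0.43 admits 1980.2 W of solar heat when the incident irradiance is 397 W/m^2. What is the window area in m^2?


Rearrange Q = Area * SHGC * Irradiance:
  Area = Q / (SHGC * Irradiance)
  Area = 1980.2 / (0.43 * 397) = 11.6 m^2

11.6 m^2


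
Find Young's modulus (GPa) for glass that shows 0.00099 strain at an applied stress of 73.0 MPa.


Young's modulus: E = stress / strain
  E = 73.0 MPa / 0.00099 = 73737.37 MPa
Convert to GPa: 73737.37 / 1000 = 73.74 GPa

73.74 GPa


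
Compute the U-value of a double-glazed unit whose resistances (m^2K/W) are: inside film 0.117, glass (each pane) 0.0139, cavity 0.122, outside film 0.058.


Total thermal resistance (series):
  R_total = R_in + R_glass + R_air + R_glass + R_out
  R_total = 0.117 + 0.0139 + 0.122 + 0.0139 + 0.058 = 0.3248 m^2K/W
U-value = 1 / R_total = 1 / 0.3248 = 3.079 W/m^2K

3.079 W/m^2K


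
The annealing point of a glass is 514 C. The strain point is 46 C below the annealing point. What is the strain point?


Strain point = annealing point - difference:
  T_strain = 514 - 46 = 468 C

468 C


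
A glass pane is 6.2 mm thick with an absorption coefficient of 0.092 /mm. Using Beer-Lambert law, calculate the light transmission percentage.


Beer-Lambert law: T = exp(-alpha * thickness)
  exponent = -0.092 * 6.2 = -0.5704
  T = exp(-0.5704) = 0.5653
  Percentage = 0.5653 * 100 = 56.53%

56.53%


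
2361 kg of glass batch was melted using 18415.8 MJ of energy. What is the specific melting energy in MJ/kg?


Rearrange E = m * s for s:
  s = E / m
  s = 18415.8 / 2361 = 7.8 MJ/kg

7.8 MJ/kg


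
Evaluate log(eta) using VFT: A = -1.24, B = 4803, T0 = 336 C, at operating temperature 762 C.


VFT equation: log(eta) = A + B / (T - T0)
  T - T0 = 762 - 336 = 426
  B / (T - T0) = 4803 / 426 = 11.275
  log(eta) = -1.24 + 11.275 = 10.035

10.035


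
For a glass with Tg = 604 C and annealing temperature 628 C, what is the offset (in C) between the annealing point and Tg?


Offset = T_anneal - Tg:
  offset = 628 - 604 = 24 C

24 C


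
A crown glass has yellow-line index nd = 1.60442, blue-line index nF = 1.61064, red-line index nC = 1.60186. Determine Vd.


Abbe number formula: Vd = (nd - 1) / (nF - nC)
  nd - 1 = 1.60442 - 1 = 0.60442
  nF - nC = 1.61064 - 1.60186 = 0.00878
  Vd = 0.60442 / 0.00878 = 68.84

68.84


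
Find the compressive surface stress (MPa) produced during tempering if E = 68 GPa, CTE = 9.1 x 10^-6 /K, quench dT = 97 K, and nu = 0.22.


Tempering stress: sigma = E * alpha * dT / (1 - nu)
  E (MPa) = 68 * 1000 = 68000
  Numerator = 68000 * (9.1 x 10^-6) * 97 = 60.0236
  Denominator = 1 - 0.22 = 0.78
  sigma = 60.0236 / 0.78 = 77.0 MPa

77.0 MPa


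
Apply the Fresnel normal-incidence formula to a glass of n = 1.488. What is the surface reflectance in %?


Fresnel reflectance at normal incidence:
  R = ((n - 1)/(n + 1))^2
  (n - 1)/(n + 1) = (1.488 - 1)/(1.488 + 1) = 0.196141
  R = 0.196141^2 = 0.0384713
  R(%) = 0.0384713 * 100 = 3.847%

3.847%


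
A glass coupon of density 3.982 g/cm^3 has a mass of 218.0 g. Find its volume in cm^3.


Rearrange rho = m / V:
  V = m / rho
  V = 218.0 / 3.982 = 54.746 cm^3

54.746 cm^3


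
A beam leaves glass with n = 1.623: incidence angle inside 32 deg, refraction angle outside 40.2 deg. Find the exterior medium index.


Apply Snell's law: n1 * sin(theta1) = n2 * sin(theta2)
  n2 = n1 * sin(theta1) / sin(theta2)
  sin(32) = 0.529919
  sin(40.2) = 0.645458
  n2 = 1.623 * 0.529919 / 0.645458 = 1.3325

1.3325


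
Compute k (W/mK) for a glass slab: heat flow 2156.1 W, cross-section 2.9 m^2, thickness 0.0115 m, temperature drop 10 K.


Fourier's law rearranged: k = Q * t / (A * dT)
  Numerator = 2156.1 * 0.0115 = 24.79515
  Denominator = 2.9 * 10 = 29.0
  k = 24.79515 / 29.0 = 0.855 W/mK

0.855 W/mK


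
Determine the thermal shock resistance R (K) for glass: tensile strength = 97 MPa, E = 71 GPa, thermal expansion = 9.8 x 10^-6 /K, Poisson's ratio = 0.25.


Thermal shock resistance: R = sigma * (1 - nu) / (E * alpha)
  Numerator = 97 * (1 - 0.25) = 72.75
  Denominator = 71 * 1000 * (9.8 x 10^-6) = 0.6958
  R = 72.75 / 0.6958 = 104.6 K

104.6 K


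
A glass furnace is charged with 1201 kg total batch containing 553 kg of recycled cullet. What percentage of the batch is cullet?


Cullet ratio = (cullet mass / total batch mass) * 100
  Ratio = 553 / 1201 * 100 = 46.04%

46.04%


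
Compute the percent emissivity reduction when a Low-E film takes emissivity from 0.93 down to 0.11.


Percentage reduction = (1 - coated/uncoated) * 100
  Ratio = 0.11 / 0.93 = 0.1183
  Reduction = (1 - 0.1183) * 100 = 88.2%

88.2%


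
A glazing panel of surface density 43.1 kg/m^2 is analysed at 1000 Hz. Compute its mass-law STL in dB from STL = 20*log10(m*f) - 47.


Mass law: STL = 20 * log10(m * f) - 47
  m * f = 43.1 * 1000 = 43100
  log10(43100) = 4.63448
  STL = 20 * 4.63448 - 47 = 92.6896 - 47 = 45.7 dB

45.7 dB


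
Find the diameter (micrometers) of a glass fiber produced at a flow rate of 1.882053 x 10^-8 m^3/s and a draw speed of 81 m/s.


Cross-sectional area from continuity:
  A = Q / v = 1.882053 x 10^-8 / 81 = 2.323522 x 10^-10 m^2
Diameter from circular cross-section:
  d = sqrt(4A / pi) * 10^6 (m -> um)
  d = sqrt(4 * 2.323522 x 10^-10 / pi) * 10^6 = 17.2 um

17.2 um


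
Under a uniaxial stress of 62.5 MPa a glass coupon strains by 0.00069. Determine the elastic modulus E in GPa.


Young's modulus: E = stress / strain
  E = 62.5 MPa / 0.00069 = 90579.71 MPa
Convert to GPa: 90579.71 / 1000 = 90.58 GPa

90.58 GPa


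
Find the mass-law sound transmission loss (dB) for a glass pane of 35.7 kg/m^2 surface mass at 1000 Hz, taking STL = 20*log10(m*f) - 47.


Mass law: STL = 20 * log10(m * f) - 47
  m * f = 35.7 * 1000 = 35700
  log10(35700) = 4.55267
  STL = 20 * 4.55267 - 47 = 91.0534 - 47 = 44.1 dB

44.1 dB


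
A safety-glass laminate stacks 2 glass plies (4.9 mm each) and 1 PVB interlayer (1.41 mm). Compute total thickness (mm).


Total thickness = glass contribution + PVB contribution
  Glass: 2 * 4.9 = 9.8 mm
  PVB: 1 * 1.41 = 1.41 mm
  Total = 9.8 + 1.41 = 11.21 mm

11.21 mm


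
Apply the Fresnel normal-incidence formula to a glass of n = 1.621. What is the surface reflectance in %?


Fresnel reflectance at normal incidence:
  R = ((n - 1)/(n + 1))^2
  (n - 1)/(n + 1) = (1.621 - 1)/(1.621 + 1) = 0.236932
  R = 0.236932^2 = 0.0561368
  R(%) = 0.0561368 * 100 = 5.614%

5.614%


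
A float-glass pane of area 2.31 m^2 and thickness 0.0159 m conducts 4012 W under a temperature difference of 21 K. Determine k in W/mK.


Fourier's law rearranged: k = Q * t / (A * dT)
  Numerator = 4012 * 0.0159 = 63.7908
  Denominator = 2.31 * 21 = 48.51
  k = 63.7908 / 48.51 = 1.315 W/mK

1.315 W/mK


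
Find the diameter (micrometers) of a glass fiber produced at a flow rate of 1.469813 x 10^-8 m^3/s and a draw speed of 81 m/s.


Cross-sectional area from continuity:
  A = Q / v = 1.469813 x 10^-8 / 81 = 1.814584 x 10^-10 m^2
Diameter from circular cross-section:
  d = sqrt(4A / pi) * 10^6 (m -> um)
  d = sqrt(4 * 1.814584 x 10^-10 / pi) * 10^6 = 15.2 um

15.2 um


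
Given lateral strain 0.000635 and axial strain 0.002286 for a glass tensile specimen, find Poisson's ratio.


Poisson's ratio: nu = lateral strain / axial strain
  nu = 0.000635 / 0.002286 = 0.2778

0.2778


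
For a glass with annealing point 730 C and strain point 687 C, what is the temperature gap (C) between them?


Gap = T_anneal - T_strain:
  gap = 730 - 687 = 43 C

43 C


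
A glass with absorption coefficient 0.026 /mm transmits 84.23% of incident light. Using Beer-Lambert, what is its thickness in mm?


Rearrange T = exp(-alpha * thickness):
  thickness = -ln(T) / alpha
  T = 84.23/100 = 0.8423
  ln(T) = -0.17162
  -ln(T) = 0.17162
  thickness = 0.17162 / 0.026 = 6.6 mm

6.6 mm


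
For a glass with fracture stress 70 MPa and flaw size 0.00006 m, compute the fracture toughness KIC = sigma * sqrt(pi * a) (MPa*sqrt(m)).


Fracture toughness: KIC = sigma * sqrt(pi * a)
  pi * a = pi * 0.00006 = 0.000188496
  sqrt(pi * a) = 0.013729
  KIC = 70 * 0.013729 = 0.961 MPa*sqrt(m)

0.961 MPa*sqrt(m)


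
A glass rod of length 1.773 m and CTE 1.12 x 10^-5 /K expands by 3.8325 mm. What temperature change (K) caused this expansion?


Rearrange dL = alpha * L0 * dT for dT:
  dT = dL / (alpha * L0)
  dL (m) = 3.8325 / 1000 = 0.0038325
  dT = 0.0038325 / ((1.12 x 10^-5) * 1.773) = 193.0 K

193.0 K


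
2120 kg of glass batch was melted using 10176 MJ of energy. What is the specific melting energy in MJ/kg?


Rearrange E = m * s for s:
  s = E / m
  s = 10176 / 2120 = 4.8 MJ/kg

4.8 MJ/kg


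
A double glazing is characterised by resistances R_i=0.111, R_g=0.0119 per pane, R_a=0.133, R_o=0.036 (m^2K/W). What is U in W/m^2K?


Total thermal resistance (series):
  R_total = R_in + R_glass + R_air + R_glass + R_out
  R_total = 0.111 + 0.0119 + 0.133 + 0.0119 + 0.036 = 0.3038 m^2K/W
U-value = 1 / R_total = 1 / 0.3038 = 3.292 W/m^2K

3.292 W/m^2K


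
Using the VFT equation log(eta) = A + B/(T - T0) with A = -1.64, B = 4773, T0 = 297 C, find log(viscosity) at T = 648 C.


VFT equation: log(eta) = A + B / (T - T0)
  T - T0 = 648 - 297 = 351
  B / (T - T0) = 4773 / 351 = 13.598
  log(eta) = -1.64 + 13.598 = 11.958

11.958


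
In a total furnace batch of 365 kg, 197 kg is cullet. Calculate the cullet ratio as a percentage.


Cullet ratio = (cullet mass / total batch mass) * 100
  Ratio = 197 / 365 * 100 = 53.97%

53.97%


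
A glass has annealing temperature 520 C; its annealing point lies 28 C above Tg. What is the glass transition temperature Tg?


Rearrange T_anneal = Tg + offset for Tg:
  Tg = T_anneal - offset = 520 - 28 = 492 C

492 C


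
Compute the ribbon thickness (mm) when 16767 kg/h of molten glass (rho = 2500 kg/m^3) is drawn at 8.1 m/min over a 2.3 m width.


Ribbon cross-section from mass balance:
  Volume rate = throughput / density = 16767 / 2500 = 6.7068 m^3/h
  thickness = volume rate / (speed * 60 * width), i.e.
  thickness = throughput / (60 * speed * width * density) * 1000
  thickness = 16767 / (60 * 8.1 * 2.3 * 2500) * 1000 = 6.0 mm

6.0 mm


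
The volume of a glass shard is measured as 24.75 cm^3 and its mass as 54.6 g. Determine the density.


Use the definition of density:
  rho = mass / volume
  rho = 54.6 / 24.75 = 2.206 g/cm^3

2.206 g/cm^3


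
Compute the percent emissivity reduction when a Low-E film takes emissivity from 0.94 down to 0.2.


Percentage reduction = (1 - coated/uncoated) * 100
  Ratio = 0.2 / 0.94 = 0.2128
  Reduction = (1 - 0.2128) * 100 = 78.7%

78.7%


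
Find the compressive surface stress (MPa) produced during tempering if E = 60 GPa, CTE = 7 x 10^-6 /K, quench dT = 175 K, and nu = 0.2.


Tempering stress: sigma = E * alpha * dT / (1 - nu)
  E (MPa) = 60 * 1000 = 60000
  Numerator = 60000 * (7 x 10^-6) * 175 = 73.5
  Denominator = 1 - 0.2 = 0.8
  sigma = 73.5 / 0.8 = 91.9 MPa

91.9 MPa


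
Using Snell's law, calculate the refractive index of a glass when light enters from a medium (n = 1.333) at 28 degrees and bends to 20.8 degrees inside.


Apply Snell's law: n1 * sin(theta1) = n2 * sin(theta2)
  n2 = n1 * sin(theta1) / sin(theta2)
  sin(28) = 0.469472
  sin(20.8) = 0.355107
  n2 = 1.333 * 0.469472 / 0.355107 = 1.7623

1.7623


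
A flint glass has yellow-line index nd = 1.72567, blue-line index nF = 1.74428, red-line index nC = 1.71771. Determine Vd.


Abbe number formula: Vd = (nd - 1) / (nF - nC)
  nd - 1 = 1.72567 - 1 = 0.72567
  nF - nC = 1.74428 - 1.71771 = 0.02657
  Vd = 0.72567 / 0.02657 = 27.31

27.31


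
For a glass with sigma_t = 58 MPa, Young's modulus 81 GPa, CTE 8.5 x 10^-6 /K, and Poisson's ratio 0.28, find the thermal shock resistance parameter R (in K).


Thermal shock resistance: R = sigma * (1 - nu) / (E * alpha)
  Numerator = 58 * (1 - 0.28) = 41.76
  Denominator = 81 * 1000 * (8.5 x 10^-6) = 0.6885
  R = 41.76 / 0.6885 = 60.7 K

60.7 K


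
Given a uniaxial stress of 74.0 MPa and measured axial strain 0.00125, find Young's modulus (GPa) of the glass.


Young's modulus: E = stress / strain
  E = 74.0 MPa / 0.00125 = 59200 MPa
Convert to GPa: 59200 / 1000 = 59.2 GPa

59.2 GPa


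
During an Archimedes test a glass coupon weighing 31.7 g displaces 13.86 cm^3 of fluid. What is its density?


Use the definition of density:
  rho = mass / volume
  rho = 31.7 / 13.86 = 2.287 g/cm^3

2.287 g/cm^3


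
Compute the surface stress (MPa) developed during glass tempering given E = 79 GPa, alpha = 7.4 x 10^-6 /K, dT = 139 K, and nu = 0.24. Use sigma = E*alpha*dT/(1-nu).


Tempering stress: sigma = E * alpha * dT / (1 - nu)
  E (MPa) = 79 * 1000 = 79000
  Numerator = 79000 * (7.4 x 10^-6) * 139 = 81.2594
  Denominator = 1 - 0.24 = 0.76
  sigma = 81.2594 / 0.76 = 106.9 MPa

106.9 MPa


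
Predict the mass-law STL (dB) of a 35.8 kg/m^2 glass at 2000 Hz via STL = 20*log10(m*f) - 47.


Mass law: STL = 20 * log10(m * f) - 47
  m * f = 35.8 * 2000 = 71600
  log10(71600) = 4.85491
  STL = 20 * 4.85491 - 47 = 97.0982 - 47 = 50.1 dB

50.1 dB


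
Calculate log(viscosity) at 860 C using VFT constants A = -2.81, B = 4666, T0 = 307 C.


VFT equation: log(eta) = A + B / (T - T0)
  T - T0 = 860 - 307 = 553
  B / (T - T0) = 4666 / 553 = 8.438
  log(eta) = -2.81 + 8.438 = 5.628

5.628


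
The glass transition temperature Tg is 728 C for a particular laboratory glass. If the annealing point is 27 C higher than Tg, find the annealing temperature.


The annealing temperature is Tg plus the offset:
  T_anneal = 728 + 27 = 755 C

755 C


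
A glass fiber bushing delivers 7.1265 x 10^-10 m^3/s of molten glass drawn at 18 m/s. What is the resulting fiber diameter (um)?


Cross-sectional area from continuity:
  A = Q / v = 7.1265 x 10^-10 / 18 = 3.959167 x 10^-11 m^2
Diameter from circular cross-section:
  d = sqrt(4A / pi) * 10^6 (m -> um)
  d = sqrt(4 * 3.959167 x 10^-11 / pi) * 10^6 = 7.1 um

7.1 um


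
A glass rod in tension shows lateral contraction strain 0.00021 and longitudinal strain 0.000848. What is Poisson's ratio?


Poisson's ratio: nu = lateral strain / axial strain
  nu = 0.00021 / 0.000848 = 0.2476

0.2476


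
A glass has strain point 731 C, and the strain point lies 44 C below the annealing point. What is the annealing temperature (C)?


T_anneal = T_strain + gap:
  T_anneal = 731 + 44 = 775 C

775 C


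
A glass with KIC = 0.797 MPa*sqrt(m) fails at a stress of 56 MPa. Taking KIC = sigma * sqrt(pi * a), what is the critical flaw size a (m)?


Rearrange KIC = sigma * sqrt(pi * a):
  sqrt(pi * a) = KIC / sigma
  sqrt(pi * a) = 0.797 / 56 = 0.014232
  a = (KIC / sigma)^2 / pi
  a = 0.014232^2 / pi = 0.0000645 m

0.0000645 m


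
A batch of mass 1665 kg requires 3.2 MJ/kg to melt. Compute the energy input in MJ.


Total energy = mass * specific energy
  E = 1665 * 3.2 = 5328 MJ

5328 MJ


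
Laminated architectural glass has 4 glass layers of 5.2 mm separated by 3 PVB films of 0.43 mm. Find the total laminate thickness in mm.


Total thickness = glass contribution + PVB contribution
  Glass: 4 * 5.2 = 20.8 mm
  PVB: 3 * 0.43 = 1.29 mm
  Total = 20.8 + 1.29 = 22.09 mm

22.09 mm


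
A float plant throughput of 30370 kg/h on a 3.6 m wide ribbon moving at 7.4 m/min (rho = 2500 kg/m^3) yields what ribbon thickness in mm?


Ribbon cross-section from mass balance:
  Volume rate = throughput / density = 30370 / 2500 = 12.148 m^3/h
  thickness = volume rate / (speed * 60 * width), i.e.
  thickness = throughput / (60 * speed * width * density) * 1000
  thickness = 30370 / (60 * 7.4 * 3.6 * 2500) * 1000 = 7.6 mm

7.6 mm


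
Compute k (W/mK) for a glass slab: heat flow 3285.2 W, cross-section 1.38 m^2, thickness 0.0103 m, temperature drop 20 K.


Fourier's law rearranged: k = Q * t / (A * dT)
  Numerator = 3285.2 * 0.0103 = 33.83756
  Denominator = 1.38 * 20 = 27.6
  k = 33.83756 / 27.6 = 1.226 W/mK

1.226 W/mK


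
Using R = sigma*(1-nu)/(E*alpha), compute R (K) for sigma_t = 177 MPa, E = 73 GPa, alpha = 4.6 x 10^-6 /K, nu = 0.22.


Thermal shock resistance: R = sigma * (1 - nu) / (E * alpha)
  Numerator = 177 * (1 - 0.22) = 138.06
  Denominator = 73 * 1000 * (4.6 x 10^-6) = 0.3358
  R = 138.06 / 0.3358 = 411.1 K

411.1 K


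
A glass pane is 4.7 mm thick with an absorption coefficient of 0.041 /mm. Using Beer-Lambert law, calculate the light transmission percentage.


Beer-Lambert law: T = exp(-alpha * thickness)
  exponent = -0.041 * 4.7 = -0.1927
  T = exp(-0.1927) = 0.8247
  Percentage = 0.8247 * 100 = 82.47%

82.47%


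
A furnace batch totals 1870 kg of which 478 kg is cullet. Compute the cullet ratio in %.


Cullet ratio = (cullet mass / total batch mass) * 100
  Ratio = 478 / 1870 * 100 = 25.56%

25.56%


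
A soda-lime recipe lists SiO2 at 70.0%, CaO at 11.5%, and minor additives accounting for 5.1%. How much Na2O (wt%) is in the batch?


Pieces sum to 100%:
  Na2O = 100 - (SiO2 + CaO + others)
  Na2O = 100 - (70.0 + 11.5 + 5.1) = 13.4%

13.4%


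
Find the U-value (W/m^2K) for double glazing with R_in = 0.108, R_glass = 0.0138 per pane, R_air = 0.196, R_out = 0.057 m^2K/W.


Total thermal resistance (series):
  R_total = R_in + R_glass + R_air + R_glass + R_out
  R_total = 0.108 + 0.0138 + 0.196 + 0.0138 + 0.057 = 0.3886 m^2K/W
U-value = 1 / R_total = 1 / 0.3886 = 2.573 W/m^2K

2.573 W/m^2K


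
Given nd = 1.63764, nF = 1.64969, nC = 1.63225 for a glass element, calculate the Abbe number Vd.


Abbe number formula: Vd = (nd - 1) / (nF - nC)
  nd - 1 = 1.63764 - 1 = 0.63764
  nF - nC = 1.64969 - 1.63225 = 0.01744
  Vd = 0.63764 / 0.01744 = 36.56

36.56


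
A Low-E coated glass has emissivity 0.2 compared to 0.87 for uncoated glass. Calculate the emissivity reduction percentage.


Percentage reduction = (1 - coated/uncoated) * 100
  Ratio = 0.2 / 0.87 = 0.2299
  Reduction = (1 - 0.2299) * 100 = 77.0%

77.0%


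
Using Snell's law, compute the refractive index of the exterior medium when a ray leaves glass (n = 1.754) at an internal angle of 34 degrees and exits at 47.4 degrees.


Apply Snell's law: n1 * sin(theta1) = n2 * sin(theta2)
  n2 = n1 * sin(theta1) / sin(theta2)
  sin(34) = 0.559193
  sin(47.4) = 0.736097
  n2 = 1.754 * 0.559193 / 0.736097 = 1.3325

1.3325


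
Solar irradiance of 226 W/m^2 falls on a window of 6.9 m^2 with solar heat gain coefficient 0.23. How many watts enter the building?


Solar heat gain: Q = Area * SHGC * Irradiance
  Q = 6.9 * 0.23 * 226 = 358.7 W

358.7 W


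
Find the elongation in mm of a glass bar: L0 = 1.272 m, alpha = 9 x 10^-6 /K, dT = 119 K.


Thermal expansion formula: dL = alpha * L0 * dT
  dL = (9 x 10^-6) * 1.272 * 119 = 0.00136231 m
Convert to mm: 0.00136231 * 1000 = 1.3623 mm

1.3623 mm


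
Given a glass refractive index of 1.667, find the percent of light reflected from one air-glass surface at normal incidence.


Fresnel reflectance at normal incidence:
  R = ((n - 1)/(n + 1))^2
  (n - 1)/(n + 1) = (1.667 - 1)/(1.667 + 1) = 0.250094
  R = 0.250094^2 = 0.062547
  R(%) = 0.062547 * 100 = 6.255%

6.255%


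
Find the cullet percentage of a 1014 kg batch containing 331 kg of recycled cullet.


Cullet ratio = (cullet mass / total batch mass) * 100
  Ratio = 331 / 1014 * 100 = 32.64%

32.64%


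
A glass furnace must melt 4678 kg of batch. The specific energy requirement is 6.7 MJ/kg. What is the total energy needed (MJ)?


Total energy = mass * specific energy
  E = 4678 * 6.7 = 31342.6 MJ

31342.6 MJ


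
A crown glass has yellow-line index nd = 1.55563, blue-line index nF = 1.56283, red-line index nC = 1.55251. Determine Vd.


Abbe number formula: Vd = (nd - 1) / (nF - nC)
  nd - 1 = 1.55563 - 1 = 0.55563
  nF - nC = 1.56283 - 1.55251 = 0.01032
  Vd = 0.55563 / 0.01032 = 53.84

53.84


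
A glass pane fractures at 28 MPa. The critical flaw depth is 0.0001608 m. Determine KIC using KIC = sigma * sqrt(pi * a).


Fracture toughness: KIC = sigma * sqrt(pi * a)
  pi * a = pi * 0.0001608 = 0.000505168
  sqrt(pi * a) = 0.022476
  KIC = 28 * 0.022476 = 0.629 MPa*sqrt(m)

0.629 MPa*sqrt(m)


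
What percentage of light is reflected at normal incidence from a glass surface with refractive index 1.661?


Fresnel reflectance at normal incidence:
  R = ((n - 1)/(n + 1))^2
  (n - 1)/(n + 1) = (1.661 - 1)/(1.661 + 1) = 0.248403
  R = 0.248403^2 = 0.0617041
  R(%) = 0.0617041 * 100 = 6.17%

6.17%


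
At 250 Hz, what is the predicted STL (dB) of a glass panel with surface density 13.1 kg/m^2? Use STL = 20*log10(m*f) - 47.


Mass law: STL = 20 * log10(m * f) - 47
  m * f = 13.1 * 250 = 3275
  log10(3275) = 3.51521
  STL = 20 * 3.51521 - 47 = 70.3042 - 47 = 23.3 dB

23.3 dB


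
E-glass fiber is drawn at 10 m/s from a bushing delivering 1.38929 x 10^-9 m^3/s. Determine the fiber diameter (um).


Cross-sectional area from continuity:
  A = Q / v = 1.38929 x 10^-9 / 10 = 1.38929 x 10^-10 m^2
Diameter from circular cross-section:
  d = sqrt(4A / pi) * 10^6 (m -> um)
  d = sqrt(4 * 1.38929 x 10^-10 / pi) * 10^6 = 13.3 um

13.3 um


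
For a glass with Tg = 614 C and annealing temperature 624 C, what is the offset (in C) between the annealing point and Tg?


Offset = T_anneal - Tg:
  offset = 624 - 614 = 10 C

10 C


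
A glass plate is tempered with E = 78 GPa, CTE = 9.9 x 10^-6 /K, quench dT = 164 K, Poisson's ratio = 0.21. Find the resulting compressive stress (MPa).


Tempering stress: sigma = E * alpha * dT / (1 - nu)
  E (MPa) = 78 * 1000 = 78000
  Numerator = 78000 * (9.9 x 10^-6) * 164 = 126.6408
  Denominator = 1 - 0.21 = 0.79
  sigma = 126.6408 / 0.79 = 160.3 MPa

160.3 MPa


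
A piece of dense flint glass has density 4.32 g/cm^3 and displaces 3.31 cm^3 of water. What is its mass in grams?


Rearrange rho = m / V:
  m = rho * V
  m = 4.32 * 3.31 = 14.299 g

14.299 g


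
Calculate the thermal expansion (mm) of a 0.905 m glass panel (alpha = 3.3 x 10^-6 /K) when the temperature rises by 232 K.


Thermal expansion formula: dL = alpha * L0 * dT
  dL = (3.3 x 10^-6) * 0.905 * 232 = 0.00069287 m
Convert to mm: 0.00069287 * 1000 = 0.6929 mm

0.6929 mm


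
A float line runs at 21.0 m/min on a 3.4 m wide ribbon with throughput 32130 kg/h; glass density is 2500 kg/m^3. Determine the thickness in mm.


Ribbon cross-section from mass balance:
  Volume rate = throughput / density = 32130 / 2500 = 12.852 m^3/h
  thickness = volume rate / (speed * 60 * width), i.e.
  thickness = throughput / (60 * speed * width * density) * 1000
  thickness = 32130 / (60 * 21.0 * 3.4 * 2500) * 1000 = 3.0 mm

3.0 mm


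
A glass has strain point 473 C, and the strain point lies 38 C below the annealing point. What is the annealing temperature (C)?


T_anneal = T_strain + gap:
  T_anneal = 473 + 38 = 511 C

511 C


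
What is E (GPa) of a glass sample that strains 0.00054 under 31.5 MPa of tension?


Young's modulus: E = stress / strain
  E = 31.5 MPa / 0.00054 = 58333.33 MPa
Convert to GPa: 58333.33 / 1000 = 58.33 GPa

58.33 GPa


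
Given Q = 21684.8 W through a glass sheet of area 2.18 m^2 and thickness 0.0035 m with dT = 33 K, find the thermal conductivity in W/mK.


Fourier's law rearranged: k = Q * t / (A * dT)
  Numerator = 21684.8 * 0.0035 = 75.8968
  Denominator = 2.18 * 33 = 71.94
  k = 75.8968 / 71.94 = 1.055 W/mK

1.055 W/mK


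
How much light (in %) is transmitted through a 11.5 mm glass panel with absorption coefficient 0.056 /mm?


Beer-Lambert law: T = exp(-alpha * thickness)
  exponent = -0.056 * 11.5 = -0.644
  T = exp(-0.644) = 0.5252
  Percentage = 0.5252 * 100 = 52.52%

52.52%


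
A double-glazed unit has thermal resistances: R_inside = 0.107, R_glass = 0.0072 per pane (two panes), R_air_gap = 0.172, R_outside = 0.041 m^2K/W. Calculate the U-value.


Total thermal resistance (series):
  R_total = R_in + R_glass + R_air + R_glass + R_out
  R_total = 0.107 + 0.0072 + 0.172 + 0.0072 + 0.041 = 0.3344 m^2K/W
U-value = 1 / R_total = 1 / 0.3344 = 2.99 W/m^2K

2.99 W/m^2K


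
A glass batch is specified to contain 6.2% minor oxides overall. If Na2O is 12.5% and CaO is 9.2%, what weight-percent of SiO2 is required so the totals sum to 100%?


Known pieces sum to 100%:
  SiO2 = 100 - (others + Na2O + CaO)
  SiO2 = 100 - (6.2 + 12.5 + 9.2) = 72.1%

72.1%


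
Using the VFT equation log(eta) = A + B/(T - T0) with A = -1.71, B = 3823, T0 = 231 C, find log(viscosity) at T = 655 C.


VFT equation: log(eta) = A + B / (T - T0)
  T - T0 = 655 - 231 = 424
  B / (T - T0) = 3823 / 424 = 9.017
  log(eta) = -1.71 + 9.017 = 7.307

7.307


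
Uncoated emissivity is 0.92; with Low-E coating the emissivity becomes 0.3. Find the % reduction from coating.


Percentage reduction = (1 - coated/uncoated) * 100
  Ratio = 0.3 / 0.92 = 0.3261
  Reduction = (1 - 0.3261) * 100 = 67.4%

67.4%


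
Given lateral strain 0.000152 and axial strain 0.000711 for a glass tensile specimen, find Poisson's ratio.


Poisson's ratio: nu = lateral strain / axial strain
  nu = 0.000152 / 0.000711 = 0.2138

0.2138


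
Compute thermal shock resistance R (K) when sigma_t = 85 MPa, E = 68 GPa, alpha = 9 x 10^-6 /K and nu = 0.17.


Thermal shock resistance: R = sigma * (1 - nu) / (E * alpha)
  Numerator = 85 * (1 - 0.17) = 70.55
  Denominator = 68 * 1000 * (9 x 10^-6) = 0.612
  R = 70.55 / 0.612 = 115.3 K

115.3 K


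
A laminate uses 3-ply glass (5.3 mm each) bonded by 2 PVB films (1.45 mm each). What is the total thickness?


Total thickness = glass contribution + PVB contribution
  Glass: 3 * 5.3 = 15.9 mm
  PVB: 2 * 1.45 = 2.9 mm
  Total = 15.9 + 2.9 = 18.8 mm

18.8 mm


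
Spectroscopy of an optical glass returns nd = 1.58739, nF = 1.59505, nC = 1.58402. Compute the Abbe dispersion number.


Abbe number formula: Vd = (nd - 1) / (nF - nC)
  nd - 1 = 1.58739 - 1 = 0.58739
  nF - nC = 1.59505 - 1.58402 = 0.01103
  Vd = 0.58739 / 0.01103 = 53.25

53.25


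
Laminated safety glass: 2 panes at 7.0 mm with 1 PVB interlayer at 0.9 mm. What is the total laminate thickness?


Total thickness = glass contribution + PVB contribution
  Glass: 2 * 7.0 = 14.0 mm
  PVB: 1 * 0.9 = 0.9 mm
  Total = 14.0 + 0.9 = 14.9 mm

14.9 mm


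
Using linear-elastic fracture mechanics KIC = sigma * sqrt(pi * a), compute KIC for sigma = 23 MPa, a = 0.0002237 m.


Fracture toughness: KIC = sigma * sqrt(pi * a)
  pi * a = pi * 0.0002237 = 0.000702774
  sqrt(pi * a) = 0.02651
  KIC = 23 * 0.02651 = 0.61 MPa*sqrt(m)

0.61 MPa*sqrt(m)


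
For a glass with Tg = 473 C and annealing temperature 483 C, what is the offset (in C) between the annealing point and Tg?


Offset = T_anneal - Tg:
  offset = 483 - 473 = 10 C

10 C


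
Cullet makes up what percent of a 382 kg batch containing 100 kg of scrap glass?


Cullet ratio = (cullet mass / total batch mass) * 100
  Ratio = 100 / 382 * 100 = 26.18%

26.18%


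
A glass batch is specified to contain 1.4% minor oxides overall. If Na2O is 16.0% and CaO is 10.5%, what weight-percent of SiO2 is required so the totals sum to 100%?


Known pieces sum to 100%:
  SiO2 = 100 - (others + Na2O + CaO)
  SiO2 = 100 - (1.4 + 16.0 + 10.5) = 72.1%

72.1%


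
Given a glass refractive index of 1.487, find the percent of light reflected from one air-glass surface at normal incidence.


Fresnel reflectance at normal incidence:
  R = ((n - 1)/(n + 1))^2
  (n - 1)/(n + 1) = (1.487 - 1)/(1.487 + 1) = 0.195818
  R = 0.195818^2 = 0.0383447
  R(%) = 0.0383447 * 100 = 3.834%

3.834%


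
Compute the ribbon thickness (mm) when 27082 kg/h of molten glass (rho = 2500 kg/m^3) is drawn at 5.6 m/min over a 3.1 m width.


Ribbon cross-section from mass balance:
  Volume rate = throughput / density = 27082 / 2500 = 10.8328 m^3/h
  thickness = volume rate / (speed * 60 * width), i.e.
  thickness = throughput / (60 * speed * width * density) * 1000
  thickness = 27082 / (60 * 5.6 * 3.1 * 2500) * 1000 = 10.4 mm

10.4 mm


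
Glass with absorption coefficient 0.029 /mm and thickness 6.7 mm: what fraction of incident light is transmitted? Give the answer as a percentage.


Beer-Lambert law: T = exp(-alpha * thickness)
  exponent = -0.029 * 6.7 = -0.1943
  T = exp(-0.1943) = 0.8234
  Percentage = 0.8234 * 100 = 82.34%

82.34%


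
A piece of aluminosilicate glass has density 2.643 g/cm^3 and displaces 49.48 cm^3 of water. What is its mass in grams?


Rearrange rho = m / V:
  m = rho * V
  m = 2.643 * 49.48 = 130.776 g

130.776 g


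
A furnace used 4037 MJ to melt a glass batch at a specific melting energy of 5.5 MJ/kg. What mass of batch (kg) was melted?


Rearrange E = m * s for m:
  m = E / s
  m = 4037 / 5.5 = 734.0 kg

734.0 kg


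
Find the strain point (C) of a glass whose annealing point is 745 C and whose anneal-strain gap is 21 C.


Strain point = annealing point - difference:
  T_strain = 745 - 21 = 724 C

724 C


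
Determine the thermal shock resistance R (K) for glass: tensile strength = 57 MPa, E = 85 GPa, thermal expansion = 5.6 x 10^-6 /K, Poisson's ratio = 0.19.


Thermal shock resistance: R = sigma * (1 - nu) / (E * alpha)
  Numerator = 57 * (1 - 0.19) = 46.17
  Denominator = 85 * 1000 * (5.6 x 10^-6) = 0.476
  R = 46.17 / 0.476 = 97.0 K

97.0 K


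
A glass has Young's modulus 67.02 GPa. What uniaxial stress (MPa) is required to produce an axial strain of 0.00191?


Rearrange E = sigma / epsilon:
  sigma = E * epsilon
  E (MPa) = 67.02 * 1000 = 67020
  sigma = 67020 * 0.00191 = 128.01 MPa

128.01 MPa


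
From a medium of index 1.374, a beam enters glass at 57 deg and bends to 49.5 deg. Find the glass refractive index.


Apply Snell's law: n1 * sin(theta1) = n2 * sin(theta2)
  n2 = n1 * sin(theta1) / sin(theta2)
  sin(57) = 0.838671
  sin(49.5) = 0.760406
  n2 = 1.374 * 0.838671 / 0.760406 = 1.5154

1.5154


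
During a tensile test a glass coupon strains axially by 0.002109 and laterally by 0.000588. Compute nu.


Poisson's ratio: nu = lateral strain / axial strain
  nu = 0.000588 / 0.002109 = 0.2788

0.2788


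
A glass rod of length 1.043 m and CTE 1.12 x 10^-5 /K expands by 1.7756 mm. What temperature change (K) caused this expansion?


Rearrange dL = alpha * L0 * dT for dT:
  dT = dL / (alpha * L0)
  dL (m) = 1.7756 / 1000 = 0.0017756
  dT = 0.0017756 / ((1.12 x 10^-5) * 1.043) = 152.0 K

152.0 K


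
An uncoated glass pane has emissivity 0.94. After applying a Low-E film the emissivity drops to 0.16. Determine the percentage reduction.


Percentage reduction = (1 - coated/uncoated) * 100
  Ratio = 0.16 / 0.94 = 0.1702
  Reduction = (1 - 0.1702) * 100 = 83.0%

83.0%


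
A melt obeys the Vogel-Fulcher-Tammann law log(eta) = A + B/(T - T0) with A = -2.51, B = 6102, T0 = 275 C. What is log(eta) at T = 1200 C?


VFT equation: log(eta) = A + B / (T - T0)
  T - T0 = 1200 - 275 = 925
  B / (T - T0) = 6102 / 925 = 6.597
  log(eta) = -2.51 + 6.597 = 4.087

4.087


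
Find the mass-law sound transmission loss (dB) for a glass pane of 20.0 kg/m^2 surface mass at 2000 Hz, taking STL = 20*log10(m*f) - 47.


Mass law: STL = 20 * log10(m * f) - 47
  m * f = 20.0 * 2000 = 40000
  log10(40000) = 4.60206
  STL = 20 * 4.60206 - 47 = 92.0412 - 47 = 45.0 dB

45.0 dB


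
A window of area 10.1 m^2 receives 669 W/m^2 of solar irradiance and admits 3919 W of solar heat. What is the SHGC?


Rearrange Q = Area * SHGC * Irradiance:
  SHGC = Q / (Area * Irradiance)
  SHGC = 3919 / (10.1 * 669) = 0.58

0.58


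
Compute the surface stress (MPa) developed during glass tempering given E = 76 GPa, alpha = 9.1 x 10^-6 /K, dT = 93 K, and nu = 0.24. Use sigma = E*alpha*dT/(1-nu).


Tempering stress: sigma = E * alpha * dT / (1 - nu)
  E (MPa) = 76 * 1000 = 76000
  Numerator = 76000 * (9.1 x 10^-6) * 93 = 64.3188
  Denominator = 1 - 0.24 = 0.76
  sigma = 64.3188 / 0.76 = 84.6 MPa

84.6 MPa


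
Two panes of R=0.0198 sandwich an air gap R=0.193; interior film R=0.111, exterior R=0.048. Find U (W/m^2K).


Total thermal resistance (series):
  R_total = R_in + R_glass + R_air + R_glass + R_out
  R_total = 0.111 + 0.0198 + 0.193 + 0.0198 + 0.048 = 0.3916 m^2K/W
U-value = 1 / R_total = 1 / 0.3916 = 2.554 W/m^2K

2.554 W/m^2K


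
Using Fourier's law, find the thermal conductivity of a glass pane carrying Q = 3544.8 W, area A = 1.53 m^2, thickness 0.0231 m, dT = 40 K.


Fourier's law rearranged: k = Q * t / (A * dT)
  Numerator = 3544.8 * 0.0231 = 81.88488
  Denominator = 1.53 * 40 = 61.2
  k = 81.88488 / 61.2 = 1.338 W/mK

1.338 W/mK


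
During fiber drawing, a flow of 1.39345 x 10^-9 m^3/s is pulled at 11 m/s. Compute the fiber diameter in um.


Cross-sectional area from continuity:
  A = Q / v = 1.39345 x 10^-9 / 11 = 1.266773 x 10^-10 m^2
Diameter from circular cross-section:
  d = sqrt(4A / pi) * 10^6 (m -> um)
  d = sqrt(4 * 1.266773 x 10^-10 / pi) * 10^6 = 12.7 um

12.7 um


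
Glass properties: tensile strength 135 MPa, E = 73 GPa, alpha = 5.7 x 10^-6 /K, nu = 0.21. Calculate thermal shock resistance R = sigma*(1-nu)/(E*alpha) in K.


Thermal shock resistance: R = sigma * (1 - nu) / (E * alpha)
  Numerator = 135 * (1 - 0.21) = 106.65
  Denominator = 73 * 1000 * (5.7 x 10^-6) = 0.4161
  R = 106.65 / 0.4161 = 256.3 K

256.3 K


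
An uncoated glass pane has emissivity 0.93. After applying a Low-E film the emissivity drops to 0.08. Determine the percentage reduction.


Percentage reduction = (1 - coated/uncoated) * 100
  Ratio = 0.08 / 0.93 = 0.086
  Reduction = (1 - 0.086) * 100 = 91.4%

91.4%


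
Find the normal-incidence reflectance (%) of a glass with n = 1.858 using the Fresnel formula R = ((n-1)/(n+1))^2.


Fresnel reflectance at normal incidence:
  R = ((n - 1)/(n + 1))^2
  (n - 1)/(n + 1) = (1.858 - 1)/(1.858 + 1) = 0.30021
  R = 0.30021^2 = 0.090126
  R(%) = 0.090126 * 100 = 9.013%

9.013%


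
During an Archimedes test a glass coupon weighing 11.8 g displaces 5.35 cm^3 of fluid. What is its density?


Use the definition of density:
  rho = mass / volume
  rho = 11.8 / 5.35 = 2.206 g/cm^3

2.206 g/cm^3


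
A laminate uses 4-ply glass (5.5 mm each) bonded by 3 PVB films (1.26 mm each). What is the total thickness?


Total thickness = glass contribution + PVB contribution
  Glass: 4 * 5.5 = 22.0 mm
  PVB: 3 * 1.26 = 3.78 mm
  Total = 22.0 + 3.78 = 25.78 mm

25.78 mm


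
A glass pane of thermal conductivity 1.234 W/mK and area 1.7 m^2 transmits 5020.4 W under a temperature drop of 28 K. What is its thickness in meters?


Fourier's law: t = k * A * dT / Q
  t = 1.234 * 1.7 * 28 / 5020.4
  t = 58.7384 / 5020.4 = 0.0117 m

0.0117 m


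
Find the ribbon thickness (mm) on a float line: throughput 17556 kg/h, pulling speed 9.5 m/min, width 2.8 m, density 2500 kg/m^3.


Ribbon cross-section from mass balance:
  Volume rate = throughput / density = 17556 / 2500 = 7.0224 m^3/h
  thickness = volume rate / (speed * 60 * width), i.e.
  thickness = throughput / (60 * speed * width * density) * 1000
  thickness = 17556 / (60 * 9.5 * 2.8 * 2500) * 1000 = 4.4 mm

4.4 mm


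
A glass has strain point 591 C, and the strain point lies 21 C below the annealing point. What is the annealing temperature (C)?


T_anneal = T_strain + gap:
  T_anneal = 591 + 21 = 612 C

612 C


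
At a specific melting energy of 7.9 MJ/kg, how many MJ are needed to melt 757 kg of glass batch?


Total energy = mass * specific energy
  E = 757 * 7.9 = 5980.3 MJ

5980.3 MJ


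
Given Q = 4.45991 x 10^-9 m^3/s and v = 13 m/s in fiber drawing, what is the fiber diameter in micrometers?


Cross-sectional area from continuity:
  A = Q / v = 4.45991 x 10^-9 / 13 = 3.4307 x 10^-10 m^2
Diameter from circular cross-section:
  d = sqrt(4A / pi) * 10^6 (m -> um)
  d = sqrt(4 * 3.4307 x 10^-10 / pi) * 10^6 = 20.9 um

20.9 um


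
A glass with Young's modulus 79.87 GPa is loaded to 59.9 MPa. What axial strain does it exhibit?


Rearrange E = sigma / epsilon:
  epsilon = sigma / E
  E (MPa) = 79.87 * 1000 = 79870
  epsilon = 59.9 / 79870 = 0.00075

0.00075


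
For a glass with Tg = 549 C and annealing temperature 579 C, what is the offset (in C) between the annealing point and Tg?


Offset = T_anneal - Tg:
  offset = 579 - 549 = 30 C

30 C


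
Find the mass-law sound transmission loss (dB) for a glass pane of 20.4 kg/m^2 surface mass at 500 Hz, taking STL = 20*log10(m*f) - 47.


Mass law: STL = 20 * log10(m * f) - 47
  m * f = 20.4 * 500 = 10200
  log10(10200) = 4.0086
  STL = 20 * 4.0086 - 47 = 80.172 - 47 = 33.2 dB

33.2 dB


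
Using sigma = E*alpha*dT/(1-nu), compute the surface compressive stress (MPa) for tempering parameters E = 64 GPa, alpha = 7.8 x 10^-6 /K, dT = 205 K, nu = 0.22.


Tempering stress: sigma = E * alpha * dT / (1 - nu)
  E (MPa) = 64 * 1000 = 64000
  Numerator = 64000 * (7.8 x 10^-6) * 205 = 102.336
  Denominator = 1 - 0.22 = 0.78
  sigma = 102.336 / 0.78 = 131.2 MPa

131.2 MPa


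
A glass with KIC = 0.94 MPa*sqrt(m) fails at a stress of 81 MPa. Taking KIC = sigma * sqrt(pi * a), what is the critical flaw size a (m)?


Rearrange KIC = sigma * sqrt(pi * a):
  sqrt(pi * a) = KIC / sigma
  sqrt(pi * a) = 0.94 / 81 = 0.011605
  a = (KIC / sigma)^2 / pi
  a = 0.011605^2 / pi = 0.0000429 m

0.0000429 m


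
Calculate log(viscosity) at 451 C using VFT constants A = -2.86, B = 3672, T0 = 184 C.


VFT equation: log(eta) = A + B / (T - T0)
  T - T0 = 451 - 184 = 267
  B / (T - T0) = 3672 / 267 = 13.753
  log(eta) = -2.86 + 13.753 = 10.893

10.893


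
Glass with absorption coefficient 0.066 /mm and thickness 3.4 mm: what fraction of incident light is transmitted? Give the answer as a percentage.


Beer-Lambert law: T = exp(-alpha * thickness)
  exponent = -0.066 * 3.4 = -0.2244
  T = exp(-0.2244) = 0.799
  Percentage = 0.799 * 100 = 79.9%

79.9%


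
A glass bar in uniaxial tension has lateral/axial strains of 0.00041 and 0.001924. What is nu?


Poisson's ratio: nu = lateral strain / axial strain
  nu = 0.00041 / 0.001924 = 0.2131

0.2131


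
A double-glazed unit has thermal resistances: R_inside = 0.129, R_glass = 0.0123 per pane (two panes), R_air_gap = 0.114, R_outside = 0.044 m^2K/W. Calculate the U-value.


Total thermal resistance (series):
  R_total = R_in + R_glass + R_air + R_glass + R_out
  R_total = 0.129 + 0.0123 + 0.114 + 0.0123 + 0.044 = 0.3116 m^2K/W
U-value = 1 / R_total = 1 / 0.3116 = 3.209 W/m^2K

3.209 W/m^2K


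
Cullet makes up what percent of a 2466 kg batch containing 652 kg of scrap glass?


Cullet ratio = (cullet mass / total batch mass) * 100
  Ratio = 652 / 2466 * 100 = 26.44%

26.44%


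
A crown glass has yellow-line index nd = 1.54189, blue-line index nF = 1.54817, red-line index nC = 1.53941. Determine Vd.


Abbe number formula: Vd = (nd - 1) / (nF - nC)
  nd - 1 = 1.54189 - 1 = 0.54189
  nF - nC = 1.54817 - 1.53941 = 0.00876
  Vd = 0.54189 / 0.00876 = 61.86

61.86


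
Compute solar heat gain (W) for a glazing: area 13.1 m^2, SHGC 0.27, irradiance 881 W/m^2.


Solar heat gain: Q = Area * SHGC * Irradiance
  Q = 13.1 * 0.27 * 881 = 3116.1 W

3116.1 W


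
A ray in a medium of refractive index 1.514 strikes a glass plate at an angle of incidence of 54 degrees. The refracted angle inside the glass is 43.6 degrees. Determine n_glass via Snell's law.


Apply Snell's law: n1 * sin(theta1) = n2 * sin(theta2)
  n2 = n1 * sin(theta1) / sin(theta2)
  sin(54) = 0.809017
  sin(43.6) = 0.68962
  n2 = 1.514 * 0.809017 / 0.68962 = 1.7761

1.7761


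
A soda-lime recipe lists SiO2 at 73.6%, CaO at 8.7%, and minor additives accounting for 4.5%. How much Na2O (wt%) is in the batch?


Pieces sum to 100%:
  Na2O = 100 - (SiO2 + CaO + others)
  Na2O = 100 - (73.6 + 8.7 + 4.5) = 13.2%

13.2%
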